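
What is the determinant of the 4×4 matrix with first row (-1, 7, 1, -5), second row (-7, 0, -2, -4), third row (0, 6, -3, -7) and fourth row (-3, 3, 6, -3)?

The determinant is 867.

Expand along row 2 (it has 1 zero):
  − (-7) · M_21   where M_21 = det([7 1 -5; 6 -3 -7; 3 6 -3]) = 129
  − (-2) · M_23   where M_23 = det([-1 7 -5; 0 6 -7; -3 3 -3]) = 54
  + (-4) · M_24   where M_24 = det([-1 7 1; 0 6 -3; -3 3 6]) = 36
det = (-1)·(-7)·(129) + (-1)·(-2)·(54) + (+1)·(-4)·(36) = 867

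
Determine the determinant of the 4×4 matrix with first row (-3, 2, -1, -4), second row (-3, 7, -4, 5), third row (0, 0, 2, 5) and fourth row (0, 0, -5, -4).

-255

The matrix is block upper-triangular with a 2×2 block and a 2×2 block on the diagonal, so its determinant equals the product of the determinants of the diagonal blocks.
det of the 2×2 block = -15
det of the 2×2 block = 17
det = (-15)·(17) = -255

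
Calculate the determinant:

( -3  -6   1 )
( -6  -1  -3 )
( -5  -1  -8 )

Expand along row 1:
  + (-3) · |-1 -3; -1 -8| = (-3)·(8 − 3) = -15
  − (-6) · |-6 -3; -5 -8| = −(-6)·(48 − 15) = 198
  + 1 · |-6 -1; -5 -1| = 1·(6 − 5) = 1
Sum: (-15) + (198) + (1) = 184

The determinant is 184.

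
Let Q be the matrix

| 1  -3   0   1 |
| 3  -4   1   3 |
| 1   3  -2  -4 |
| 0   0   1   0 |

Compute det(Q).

Expand along row 4 (it has 3 zeros):
  − (1) · M_43   where M_43 = det([1 -3 1; 3 -4 3; 1 3 -4]) = -25
det = (-1)·(1)·(-25) = 25

|Q| = 25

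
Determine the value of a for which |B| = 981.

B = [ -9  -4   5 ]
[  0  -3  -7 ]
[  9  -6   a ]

a = 8

Expanding along the row containing a, det(B) is linear in a: det(B) = (27)·a + (765).
Set (27)·a + (765) = 981  ⇒  (27)·a = 216  ⇒  a = 8.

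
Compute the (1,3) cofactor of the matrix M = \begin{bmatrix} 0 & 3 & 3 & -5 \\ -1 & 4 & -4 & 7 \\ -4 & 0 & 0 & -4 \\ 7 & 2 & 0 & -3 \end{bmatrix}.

Delete row 1 and column 3; the remaining 3×3 submatrix is [-1 4 7; -4 0 -4; 7 2 -3].
Its determinant is -224.
The cofactor carries sign (−1)^(1+3) = +1, so C_{1,3} = +(-224) = -224.

-224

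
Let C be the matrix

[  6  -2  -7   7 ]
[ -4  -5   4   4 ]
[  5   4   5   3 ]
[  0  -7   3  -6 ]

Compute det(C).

Expand along row 4 (it has 1 zero):
  + (-7) · M_42   where M_42 = det([6 -7 7; -4 4 4; 5 5 3]) = -552
  − (3) · M_43   where M_43 = det([6 -2 7; -4 -5 4; 5 4 3]) = -187
  + (-6) · M_44   where M_44 = det([6 -2 -7; -4 -5 4; 5 4 5]) = -389
det = (+1)·(-7)·(-552) + (-1)·(3)·(-187) + (+1)·(-6)·(-389) = 6759

6759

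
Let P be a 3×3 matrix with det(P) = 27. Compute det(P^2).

The determinant is 729.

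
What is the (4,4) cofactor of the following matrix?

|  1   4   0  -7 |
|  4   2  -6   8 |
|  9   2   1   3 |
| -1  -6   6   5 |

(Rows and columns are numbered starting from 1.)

Delete row 4 and column 4; the remaining 3×3 submatrix is [1 4 0; 4 2 -6; 9 2 1].
Its determinant is -218.
The cofactor carries sign (−1)^(4+4) = +1, so C_{4,4} = +(-218) = -218.

The cofactor is -218.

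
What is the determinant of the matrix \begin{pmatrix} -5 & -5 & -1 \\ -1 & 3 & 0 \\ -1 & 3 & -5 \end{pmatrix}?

Expand along row 2:
  − (-1) · |-5 -1; 3 -5| = −(-1)·(25 − (-3)) = 28
  + 3 · |-5 -1; -1 -5| = 3·(25 − 1) = 72
Sum: (28) + (72) = 100

100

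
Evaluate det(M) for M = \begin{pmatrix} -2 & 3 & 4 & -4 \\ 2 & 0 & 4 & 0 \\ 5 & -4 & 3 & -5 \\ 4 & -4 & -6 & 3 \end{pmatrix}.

det(M) = 258

Expand along row 2 (it has 2 zeros):
  − (2) · M_21   where M_21 = det([3 4 -4; -4 3 -5; -4 -6 3]) = -79
  − (4) · M_23   where M_23 = det([-2 3 -4; 5 -4 -5; 4 -4 3]) = -25
det = (-1)·(2)·(-79) + (-1)·(4)·(-25) = 258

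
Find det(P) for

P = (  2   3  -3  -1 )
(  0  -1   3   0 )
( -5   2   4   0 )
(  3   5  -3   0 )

-90

Expand along column 4 (it has 3 zeros):
  − (-1) · M_14   where M_14 = det([0 -1 3; -5 2 4; 3 5 -3]) = -90
det = (-1)·(-1)·(-90) = -90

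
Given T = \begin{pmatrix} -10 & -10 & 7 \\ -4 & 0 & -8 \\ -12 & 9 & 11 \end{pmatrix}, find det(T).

Expand along row 2:
  − (-4) · |-10 7; 9 11| = −(-4)·(-110 − 63) = -692
  − (-8) · |-10 -10; -12 9| = −(-8)·(-90 − 120) = -1680
Sum: (-692) + (-1680) = -2372

-2372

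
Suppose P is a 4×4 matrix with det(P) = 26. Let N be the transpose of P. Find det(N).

det(N) = 26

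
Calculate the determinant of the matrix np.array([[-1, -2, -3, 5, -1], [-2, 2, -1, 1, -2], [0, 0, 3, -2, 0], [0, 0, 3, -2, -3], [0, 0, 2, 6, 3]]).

The matrix is block upper-triangular with a 2×2 block and a 3×3 block on the diagonal, so its determinant equals the product of the determinants of the diagonal blocks.
det of the 2×2 block = -6
det of the 3×3 block = 66
det = (-6)·(66) = -396

-396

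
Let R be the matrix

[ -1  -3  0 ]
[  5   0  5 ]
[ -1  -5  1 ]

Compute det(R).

5

Expand along column 2:
  − (-3) · |5 5; -1 1| = −(-3)·(5 − (-5)) = 30
  − (-5) · |-1 0; 5 5| = −(-5)·(-5 − 0) = -25
Sum: (30) + (-25) = 5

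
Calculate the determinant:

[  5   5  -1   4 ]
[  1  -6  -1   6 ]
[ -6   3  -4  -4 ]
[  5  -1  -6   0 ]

Expand along row 4 (it has 1 zero):
  − (5) · M_41   where M_41 = det([5 -1 4; -6 -1 6; 3 -4 -4]) = 254
  + (-1) · M_42   where M_42 = det([5 -1 4; 1 -1 6; -6 -4 -4]) = 132
  − (-6) · M_43   where M_43 = det([5 5 4; 1 -6 6; -6 3 -4]) = -262
det = (-1)·(5)·(254) + (+1)·(-1)·(132) + (-1)·(-6)·(-262) = -2974

The determinant is -2974.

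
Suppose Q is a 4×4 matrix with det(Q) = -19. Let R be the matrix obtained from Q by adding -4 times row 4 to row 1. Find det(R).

Adding a multiple of one row to another leaves the determinant unchanged.
det(R) = (1)·(-19) = -19

det(R) = -19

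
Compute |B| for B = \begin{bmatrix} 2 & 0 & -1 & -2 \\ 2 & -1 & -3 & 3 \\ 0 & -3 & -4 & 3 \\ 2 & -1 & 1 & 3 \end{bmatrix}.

Expand along row 1 (it has 1 zero):
  + (2) · M_11   where M_11 = det([-1 -3 3; -3 -4 3; -1 1 3]) = -24
  + (-1) · M_13   where M_13 = det([2 -1 3; 0 -3 3; 2 -1 3]) = 0
  − (-2) · M_14   where M_14 = det([2 -1 -3; 0 -3 -4; 2 -1 1]) = -24
det = (+1)·(2)·(-24) + (+1)·(-1)·(0) + (-1)·(-2)·(-24) = -96

-96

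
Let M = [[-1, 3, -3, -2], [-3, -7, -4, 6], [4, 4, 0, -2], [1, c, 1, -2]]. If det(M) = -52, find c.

3

Expanding along the column containing c, det(M) is linear in c: det(M) = (-94)·c + (230).
Set (-94)·c + (230) = -52  ⇒  (-94)·c = -282  ⇒  c = 3.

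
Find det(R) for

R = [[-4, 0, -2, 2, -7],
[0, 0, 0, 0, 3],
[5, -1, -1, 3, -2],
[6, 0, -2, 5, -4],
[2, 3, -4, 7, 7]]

-18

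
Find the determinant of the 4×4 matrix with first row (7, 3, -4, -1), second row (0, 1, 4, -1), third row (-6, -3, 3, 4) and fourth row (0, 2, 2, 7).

Expand along column 1 (it has 2 zeros):
  + (7) · M_11   where M_11 = det([1 4 -1; -3 3 4; 2 2 7]) = 141
  + (-6) · M_31   where M_31 = det([3 -4 -1; 1 4 -1; 2 2 7]) = 132
det = (+1)·(7)·(141) + (+1)·(-6)·(132) = 195

195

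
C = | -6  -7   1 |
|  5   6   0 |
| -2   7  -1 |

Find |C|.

Expand along column 3:
  + 1 · |5 6; -2 7| = 1·(35 − (-12)) = 47
  + (-1) · |-6 -7; 5 6| = (-1)·(-36 − (-35)) = 1
Sum: (47) + (1) = 48

|C| = 48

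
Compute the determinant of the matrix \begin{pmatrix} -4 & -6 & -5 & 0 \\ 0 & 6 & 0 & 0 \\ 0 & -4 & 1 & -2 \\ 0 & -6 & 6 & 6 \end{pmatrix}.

-432

Expand along row 2 (it has 3 zeros):
  + (6) · M_22   where M_22 = det([-4 -5 0; 0 1 -2; 0 6 6]) = -72
det = (+1)·(6)·(-72) = -432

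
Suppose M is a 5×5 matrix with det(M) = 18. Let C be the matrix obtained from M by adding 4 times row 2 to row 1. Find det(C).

Adding a multiple of one row to another leaves the determinant unchanged.
det(C) = (1)·(18) = 18

det(C) = 18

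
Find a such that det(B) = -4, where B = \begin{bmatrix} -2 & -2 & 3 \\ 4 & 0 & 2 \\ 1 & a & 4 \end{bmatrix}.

Expanding along the row containing a, det(B) is linear in a: det(B) = (16)·a + (28).
Set (16)·a + (28) = -4  ⇒  (16)·a = -32  ⇒  a = -2.

a = -2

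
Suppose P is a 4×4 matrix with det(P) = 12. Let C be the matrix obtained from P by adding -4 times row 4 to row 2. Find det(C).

|C| = 12

Adding a multiple of one row to another leaves the determinant unchanged.
det(C) = (1)·(12) = 12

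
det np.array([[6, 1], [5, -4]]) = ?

The determinant is -29.

det = 6·(-4) − 1·5 = -24 − 5 = -29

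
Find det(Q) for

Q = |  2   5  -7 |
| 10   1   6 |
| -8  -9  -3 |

Expand along column 1:
  + 2 · |1 6; -9 -3| = 2·(-3 − (-54)) = 102
  − 10 · |5 -7; -9 -3| = −10·(-15 − 63) = 780
  + (-8) · |5 -7; 1 6| = (-8)·(30 − (-7)) = -296
Sum: (102) + (780) + (-296) = 586

|Q| = 586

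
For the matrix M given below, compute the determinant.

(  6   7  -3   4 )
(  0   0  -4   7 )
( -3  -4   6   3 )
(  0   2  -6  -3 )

-456

Expand along row 2 (it has 2 zeros):
  − (-4) · M_23   where M_23 = det([6 7 4; -3 -4 3; 0 2 -3]) = -51
  + (7) · M_24   where M_24 = det([6 7 -3; -3 -4 6; 0 2 -6]) = -36
det = (-1)·(-4)·(-51) + (+1)·(7)·(-36) = -456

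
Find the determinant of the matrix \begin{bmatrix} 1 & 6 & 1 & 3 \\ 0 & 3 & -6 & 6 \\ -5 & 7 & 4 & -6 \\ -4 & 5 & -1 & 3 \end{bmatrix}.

1188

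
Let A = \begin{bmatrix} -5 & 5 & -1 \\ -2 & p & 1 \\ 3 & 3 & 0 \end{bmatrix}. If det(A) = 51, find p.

Expanding along the column containing p, det(A) is linear in p: det(A) = (3)·p + (36).
Set (3)·p + (36) = 51  ⇒  (3)·p = 15  ⇒  p = 5.

p = 5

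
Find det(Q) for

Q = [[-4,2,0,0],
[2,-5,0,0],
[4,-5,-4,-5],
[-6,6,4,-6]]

det(Q) = 704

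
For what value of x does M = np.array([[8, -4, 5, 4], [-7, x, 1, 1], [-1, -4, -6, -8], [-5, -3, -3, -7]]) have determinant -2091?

x = -6

Expanding along the column containing x, det(M) is linear in x: det(M) = (201)·x + (-885).
Set (201)·x + (-885) = -2091  ⇒  (201)·x = -1206  ⇒  x = -6.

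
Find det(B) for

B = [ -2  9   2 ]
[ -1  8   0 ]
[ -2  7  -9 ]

81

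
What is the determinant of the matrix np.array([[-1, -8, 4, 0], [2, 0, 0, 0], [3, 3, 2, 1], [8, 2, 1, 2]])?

Expand along row 2 (it has 3 zeros):
  − (2) · M_21   where M_21 = det([-8 4 0; 3 2 1; 2 1 2]) = -40
det = (-1)·(2)·(-40) = 80

80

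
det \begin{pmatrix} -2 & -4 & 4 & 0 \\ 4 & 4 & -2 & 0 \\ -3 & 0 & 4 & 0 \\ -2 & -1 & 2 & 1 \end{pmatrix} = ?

56

Expand along column 4 (it has 3 zeros):
  + (1) · M_44   where M_44 = det([-2 -4 4; 4 4 -2; -3 0 4]) = 56
det = (+1)·(1)·(56) = 56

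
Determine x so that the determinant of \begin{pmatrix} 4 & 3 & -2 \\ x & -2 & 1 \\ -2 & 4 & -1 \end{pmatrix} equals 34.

Expanding along the column containing x, det(A) is linear in x: det(A) = (-5)·x + (-6).
Set (-5)·x + (-6) = 34  ⇒  (-5)·x = 40  ⇒  x = -8.

x = -8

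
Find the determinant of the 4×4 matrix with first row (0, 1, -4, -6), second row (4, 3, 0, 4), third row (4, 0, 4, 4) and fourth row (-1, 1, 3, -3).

Expand along row 1 (it has 1 zero):
  − (1) · M_12   where M_12 = det([4 0 4; 4 4 4; -1 3 -3]) = -32
  + (-4) · M_13   where M_13 = det([4 3 4; 4 0 4; -1 1 -3]) = 24
  − (-6) · M_14   where M_14 = det([4 3 0; 4 0 4; -1 1 3]) = -64
det = (-1)·(1)·(-32) + (+1)·(-4)·(24) + (-1)·(-6)·(-64) = -448

-448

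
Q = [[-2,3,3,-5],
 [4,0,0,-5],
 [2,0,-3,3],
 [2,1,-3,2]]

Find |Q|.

Expand along row 2 (it has 2 zeros):
  − (4) · M_21   where M_21 = det([3 3 -5; 0 -3 3; 1 -3 2]) = 3
  + (-5) · M_24   where M_24 = det([-2 3 3; 2 0 -3; 2 1 -3]) = 0
det = (-1)·(4)·(3) + (+1)·(-5)·(0) = -12

det(Q) = -12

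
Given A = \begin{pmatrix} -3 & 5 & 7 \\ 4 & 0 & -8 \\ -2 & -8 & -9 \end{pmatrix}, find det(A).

228

Expand along column 2:
  − 5 · |4 -8; -2 -9| = −5·(-36 − 16) = 260
  − (-8) · |-3 7; 4 -8| = −(-8)·(24 − 28) = -32
Sum: (260) + (-32) = 228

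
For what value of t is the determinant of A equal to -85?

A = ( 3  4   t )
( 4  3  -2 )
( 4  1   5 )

t = 3

Expanding along the column containing t, det(A) is linear in t: det(A) = (-8)·t + (-61).
Set (-8)·t + (-61) = -85  ⇒  (-8)·t = -24  ⇒  t = 3.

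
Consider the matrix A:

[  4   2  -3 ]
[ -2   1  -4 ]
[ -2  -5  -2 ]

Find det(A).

-116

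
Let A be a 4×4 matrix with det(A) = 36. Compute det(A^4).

The determinant is 1679616.

det(A^4) = (det A)^4 = (36)^4 = 1679616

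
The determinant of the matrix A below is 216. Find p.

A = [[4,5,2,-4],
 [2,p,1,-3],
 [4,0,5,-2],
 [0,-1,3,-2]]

Expanding along the column containing p, det(A) is linear in p: det(A) = (-48)·p + (168).
Set (-48)·p + (168) = 216  ⇒  (-48)·p = 48  ⇒  p = -1.

p = -1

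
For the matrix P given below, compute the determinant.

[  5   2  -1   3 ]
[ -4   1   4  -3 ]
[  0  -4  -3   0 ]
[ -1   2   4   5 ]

|P| = 164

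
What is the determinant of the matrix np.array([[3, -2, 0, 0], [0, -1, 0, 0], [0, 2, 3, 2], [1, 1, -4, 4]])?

-60

The matrix is block lower-triangular with a 2×2 block and a 2×2 block on the diagonal, so its determinant equals the product of the determinants of the diagonal blocks.
det of the 2×2 block = -3
det of the 2×2 block = 20
det = (-3)·(20) = -60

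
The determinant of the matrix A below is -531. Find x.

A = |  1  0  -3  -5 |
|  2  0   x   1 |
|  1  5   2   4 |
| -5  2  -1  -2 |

Expanding along the column containing x, det(A) is linear in x: det(A) = (153)·x + (-72).
Set (153)·x + (-72) = -531  ⇒  (153)·x = -459  ⇒  x = -3.

x = -3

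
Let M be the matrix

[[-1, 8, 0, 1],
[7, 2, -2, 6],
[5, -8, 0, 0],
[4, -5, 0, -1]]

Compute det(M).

det(M) = 78

Expand along column 3 (it has 3 zeros):
  − (-2) · M_23   where M_23 = det([-1 8 1; 5 -8 0; 4 -5 -1]) = 39
det = (-1)·(-2)·(39) = 78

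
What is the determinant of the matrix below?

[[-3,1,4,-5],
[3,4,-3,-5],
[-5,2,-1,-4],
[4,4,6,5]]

Expand along row 1:
  + (-3) · M_11   where M_11 = det([4 -3 -5; 2 -1 -4; 4 6 5]) = 74
  − (1) · M_12   where M_12 = det([3 -3 -5; -5 -1 -4; 4 6 5]) = 160
  + (4) · M_13   where M_13 = det([3 4 -5; -5 2 -4; 4 4 5]) = 254
  − (-5) · M_14   where M_14 = det([3 4 -3; -5 2 -1; 4 4 6]) = 236
det = (+1)·(-3)·(74) + (-1)·(1)·(160) + (+1)·(4)·(254) + (-1)·(-5)·(236) = 1814

1814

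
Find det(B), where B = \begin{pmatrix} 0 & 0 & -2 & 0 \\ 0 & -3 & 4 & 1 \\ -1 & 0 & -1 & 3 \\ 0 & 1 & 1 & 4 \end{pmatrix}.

Expand along row 1 (it has 3 zeros):
  + (-2) · M_13   where M_13 = det([0 -3 1; -1 0 3; 0 1 4]) = -13
det = (+1)·(-2)·(-13) = 26

The determinant is 26.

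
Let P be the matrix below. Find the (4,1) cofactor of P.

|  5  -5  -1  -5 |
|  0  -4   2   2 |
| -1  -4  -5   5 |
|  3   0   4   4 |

252

Delete row 4 and column 1; the remaining 3×3 submatrix is [-5 -1 -5; -4 2 2; -4 -5 5].
Its determinant is -252.
The cofactor carries sign (−1)^(4+1) = −1, so C_{4,1} = −(-252) = 252.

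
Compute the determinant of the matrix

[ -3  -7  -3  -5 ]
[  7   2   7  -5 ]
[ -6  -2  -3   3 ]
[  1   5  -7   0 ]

-943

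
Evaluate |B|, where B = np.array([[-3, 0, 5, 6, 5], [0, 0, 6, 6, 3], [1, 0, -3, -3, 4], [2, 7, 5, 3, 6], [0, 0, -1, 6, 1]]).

Expand along column 2 (it has 4 zeros):
  + (7) · M_42   where M_42 = det([-3 5 6 5; 0 6 6 3; 1 -3 -3 4; 0 -1 6 1]) = 789
det = (+1)·(7)·(789) = 5523

5523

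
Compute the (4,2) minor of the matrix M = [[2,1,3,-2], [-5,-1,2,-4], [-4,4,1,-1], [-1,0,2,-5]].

31

Delete row 4 and column 2; the remaining 3×3 submatrix is [2 3 -2; -5 2 -4; -4 1 -1].
Its determinant is 31.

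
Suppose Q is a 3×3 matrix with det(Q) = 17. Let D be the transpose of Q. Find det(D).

det(D) = 17

det(Qᵀ) = det(Q).
det(D) = (1)·(17) = 17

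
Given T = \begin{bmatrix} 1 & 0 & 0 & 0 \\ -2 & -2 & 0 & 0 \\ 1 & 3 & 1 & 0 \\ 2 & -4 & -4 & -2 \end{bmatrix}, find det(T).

T is lower triangular, so det(T) is the product of the diagonal entries:
det = (1) · (-2) · (1) · (-2) = 4

|T| = 4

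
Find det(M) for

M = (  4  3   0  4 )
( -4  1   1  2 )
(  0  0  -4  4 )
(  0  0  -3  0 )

|M| = 192

M is block upper-triangular with a 2×2 block and a 2×2 block on the diagonal, so its determinant equals the product of the determinants of the diagonal blocks.
det of the 2×2 block = 16
det of the 2×2 block = 12
det = (16)·(12) = 192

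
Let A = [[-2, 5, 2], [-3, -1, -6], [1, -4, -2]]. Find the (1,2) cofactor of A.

The cofactor is -12.

Delete row 1 and column 2; the remaining 2×2 submatrix is [-3 -6; 1 -2].
Its determinant is (-3)·(-2) − (-6)·1 = 12.
The cofactor carries sign (−1)^(1+2) = −1, so C_{1,2} = −(12) = -12.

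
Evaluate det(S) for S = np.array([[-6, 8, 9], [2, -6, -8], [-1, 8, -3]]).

-290

Expand along row 1:
  + (-6) · |-6 -8; 8 -3| = (-6)·(18 − (-64)) = -492
  − 8 · |2 -8; -1 -3| = −8·(-6 − 8) = 112
  + 9 · |2 -6; -1 8| = 9·(16 − 6) = 90
Sum: (-492) + (112) + (90) = -290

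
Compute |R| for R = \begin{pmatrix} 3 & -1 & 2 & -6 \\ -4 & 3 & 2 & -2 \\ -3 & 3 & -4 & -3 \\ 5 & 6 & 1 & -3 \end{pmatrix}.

-1657

Expand along row 1:
  + (3) · M_11   where M_11 = det([3 2 -2; 3 -4 -3; 6 1 -3]) = -27
  − (-1) · M_12   where M_12 = det([-4 2 -2; -3 -4 -3; 5 1 -3]) = -142
  + (2) · M_13   where M_13 = det([-4 3 -2; -3 3 -3; 5 6 -3]) = -42
  − (-6) · M_14   where M_14 = det([-4 3 2; -3 3 -4; 5 6 1]) = -225
det = (+1)·(3)·(-27) + (-1)·(-1)·(-142) + (+1)·(2)·(-42) + (-1)·(-6)·(-225) = -1657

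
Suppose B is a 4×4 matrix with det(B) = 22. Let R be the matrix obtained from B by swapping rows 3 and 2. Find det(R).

|R| = -22

Swapping two rows multiplies the determinant by −1.
det(R) = (-1)·(22) = -22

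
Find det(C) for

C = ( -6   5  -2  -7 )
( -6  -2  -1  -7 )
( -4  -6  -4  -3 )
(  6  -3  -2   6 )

|C| = 428

Expand along row 1:
  + (-6) · M_11   where M_11 = det([-2 -1 -7; -6 -4 -3; -3 -2 6]) = 15
  − (5) · M_12   where M_12 = det([-6 -1 -7; -4 -4 -3; 6 -2 6]) = -50
  + (-2) · M_13   where M_13 = det([-6 -2 -7; -4 -6 -3; 6 -3 6]) = -78
  − (-7) · M_14   where M_14 = det([-6 -2 -1; -4 -6 -4; 6 -3 -2]) = 16
det = (+1)·(-6)·(15) + (-1)·(5)·(-50) + (+1)·(-2)·(-78) + (-1)·(-7)·(16) = 428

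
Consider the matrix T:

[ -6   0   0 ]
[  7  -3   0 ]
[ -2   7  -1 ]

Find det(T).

-18

T is lower triangular, so det(T) is the product of the diagonal entries:
det = (-6) · (-3) · (-1) = -18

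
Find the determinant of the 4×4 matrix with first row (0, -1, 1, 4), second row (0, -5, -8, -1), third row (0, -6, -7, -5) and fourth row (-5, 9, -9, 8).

-520

Expand along column 1 (it has 3 zeros):
  − (-5) · M_41   where M_41 = det([-1 1 4; -5 -8 -1; -6 -7 -5]) = -104
det = (-1)·(-5)·(-104) = -520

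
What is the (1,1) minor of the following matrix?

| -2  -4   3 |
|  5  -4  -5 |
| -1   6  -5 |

Delete row 1 and column 1; the remaining 2×2 submatrix is [-4 -5; 6 -5].
Its determinant is (-4)·(-5) − (-5)·6 = 50.

50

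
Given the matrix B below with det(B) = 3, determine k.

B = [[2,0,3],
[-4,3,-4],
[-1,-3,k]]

Expanding along the row containing k, det(B) is linear in k: det(B) = (6)·k + (21).
Set (6)·k + (21) = 3  ⇒  (6)·k = -18  ⇒  k = -3.

-3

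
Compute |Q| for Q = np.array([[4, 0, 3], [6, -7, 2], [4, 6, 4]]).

32

Expand along row 1:
  + 4 · |-7 2; 6 4| = 4·(-28 − 12) = -160
  + 3 · |6 -7; 4 6| = 3·(36 − (-28)) = 192
Sum: (-160) + (192) = 32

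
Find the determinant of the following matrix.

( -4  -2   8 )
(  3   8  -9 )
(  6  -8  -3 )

Expand along column 1:
  + (-4) · |8 -9; -8 -3| = (-4)·(-24 − 72) = 384
  − 3 · |-2 8; -8 -3| = −3·(6 − (-64)) = -210
  + 6 · |-2 8; 8 -9| = 6·(18 − 64) = -276
Sum: (384) + (-210) + (-276) = -102

The determinant is -102.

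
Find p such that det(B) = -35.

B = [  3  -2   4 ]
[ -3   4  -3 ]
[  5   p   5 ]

Expanding along the column containing p, det(B) is linear in p: det(B) = (-3)·p + (-20).
Set (-3)·p + (-20) = -35  ⇒  (-3)·p = -15  ⇒  p = 5.

5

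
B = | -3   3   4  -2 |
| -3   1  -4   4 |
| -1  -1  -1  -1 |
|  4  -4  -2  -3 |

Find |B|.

Expand along row 1:
  + (-3) · M_11   where M_11 = det([1 -4 4; -1 -1 -1; -4 -2 -3]) = -11
  − (3) · M_12   where M_12 = det([-3 -4 4; -1 -1 -1; 4 -2 -3]) = 49
  + (4) · M_13   where M_13 = det([-3 1 4; -1 -1 -1; 4 -4 -3]) = 28
  − (-2) · M_14   where M_14 = det([-3 1 -4; -1 -1 -1; 4 -4 -2]) = -32
det = (+1)·(-3)·(-11) + (-1)·(3)·(49) + (+1)·(4)·(28) + (-1)·(-2)·(-32) = -66

-66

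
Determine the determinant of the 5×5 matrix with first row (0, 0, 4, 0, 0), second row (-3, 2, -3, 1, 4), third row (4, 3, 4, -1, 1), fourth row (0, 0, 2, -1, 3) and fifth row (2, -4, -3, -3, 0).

Expand along row 1 (it has 4 zeros):
  + (4) · M_13   where M_13 = det([-3 2 1 4; 4 3 -1 1; 0 0 -1 3; 2 -4 -3 0]) = -15
det = (+1)·(4)·(-15) = -60

The determinant is -60.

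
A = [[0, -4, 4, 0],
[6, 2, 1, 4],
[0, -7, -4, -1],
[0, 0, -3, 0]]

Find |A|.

-72

Expand along row 4 (it has 3 zeros):
  − (-3) · M_43   where M_43 = det([0 -4 0; 6 2 4; 0 -7 -1]) = -24
det = (-1)·(-3)·(-24) = -72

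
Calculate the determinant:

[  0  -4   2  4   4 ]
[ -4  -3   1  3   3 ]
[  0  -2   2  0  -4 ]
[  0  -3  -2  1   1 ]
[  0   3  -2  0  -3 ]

Expand along column 1 (it has 4 zeros):
  − (-4) · M_21   where M_21 = det([-4 2 4 4; -2 2 0 -4; -3 -2 1 1; 3 -2 0 -3]) = -292
det = (-1)·(-4)·(-292) = -1168

-1168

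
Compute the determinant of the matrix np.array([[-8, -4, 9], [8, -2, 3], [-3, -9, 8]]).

-498

Expand along row 1:
  + (-8) · |-2 3; -9 8| = (-8)·(-16 − (-27)) = -88
  − (-4) · |8 3; -3 8| = −(-4)·(64 − (-9)) = 292
  + 9 · |8 -2; -3 -9| = 9·(-72 − 6) = -702
Sum: (-88) + (292) + (-702) = -498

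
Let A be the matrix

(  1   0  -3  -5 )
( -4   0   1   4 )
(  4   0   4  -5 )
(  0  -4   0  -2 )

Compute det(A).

|A| = -364

Expand along column 2 (it has 3 zeros):
  + (-4) · M_42   where M_42 = det([1 -3 -5; -4 1 4; 4 4 -5]) = 91
det = (+1)·(-4)·(91) = -364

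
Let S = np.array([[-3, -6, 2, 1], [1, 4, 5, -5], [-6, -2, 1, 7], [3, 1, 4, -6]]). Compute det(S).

Expand along row 1:
  + (-3) · M_11   where M_11 = det([4 5 -5; -2 1 7; 1 4 -6]) = -116
  − (-6) · M_12   where M_12 = det([1 5 -5; -6 1 7; 3 4 -6]) = 26
  + (2) · M_13   where M_13 = det([1 4 -5; -6 -2 7; 3 1 -6]) = -55
  − (1) · M_14   where M_14 = det([1 4 5; -6 -2 1; 3 1 4]) = 99
det = (+1)·(-3)·(-116) + (-1)·(-6)·(26) + (+1)·(2)·(-55) + (-1)·(1)·(99) = 295

det(S) = 295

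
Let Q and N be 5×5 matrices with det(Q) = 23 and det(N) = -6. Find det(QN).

The determinant is -138.

det(QN) = det(Q)·det(N) = (23)·(-6) = -138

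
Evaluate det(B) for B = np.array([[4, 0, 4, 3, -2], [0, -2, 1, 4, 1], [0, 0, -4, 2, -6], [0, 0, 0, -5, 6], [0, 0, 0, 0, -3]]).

B is upper triangular, so det(B) is the product of the diagonal entries:
det = (4) · (-2) · (-4) · (-5) · (-3) = 480

The determinant is 480.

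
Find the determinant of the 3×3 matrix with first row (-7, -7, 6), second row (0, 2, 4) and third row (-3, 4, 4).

Expand along row 2:
  + 2 · |-7 6; -3 4| = 2·(-28 − (-18)) = -20
  − 4 · |-7 -7; -3 4| = −4·(-28 − 21) = 196
Sum: (-20) + (196) = 176

176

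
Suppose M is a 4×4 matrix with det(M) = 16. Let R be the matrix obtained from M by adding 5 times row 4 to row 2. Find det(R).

Adding a multiple of one row to another leaves the determinant unchanged.
det(R) = (1)·(16) = 16

16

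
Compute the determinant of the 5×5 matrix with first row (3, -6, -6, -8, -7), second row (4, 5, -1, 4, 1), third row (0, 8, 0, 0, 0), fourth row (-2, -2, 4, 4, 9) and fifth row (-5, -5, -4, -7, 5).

Expand along row 3 (it has 4 zeros):
  − (8) · M_32   where M_32 = det([3 -6 -8 -7; 4 -1 4 1; -2 4 4 9; -5 -4 -7 5]) = -1211
det = (-1)·(8)·(-1211) = 9688

The determinant is 9688.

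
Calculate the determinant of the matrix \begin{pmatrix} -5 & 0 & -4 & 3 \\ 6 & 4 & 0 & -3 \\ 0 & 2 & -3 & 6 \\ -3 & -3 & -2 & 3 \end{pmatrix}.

-345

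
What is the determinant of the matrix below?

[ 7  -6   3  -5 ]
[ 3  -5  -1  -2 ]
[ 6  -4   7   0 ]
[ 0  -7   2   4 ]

Expand along row 3 (it has 1 zero):
  + (6) · M_31   where M_31 = det([-6 3 -5; -5 -1 -2; -7 2 4]) = 187
  − (-4) · M_32   where M_32 = det([7 3 -5; 3 -1 -2; 0 2 4]) = -66
  + (7) · M_33   where M_33 = det([7 -6 -5; 3 -5 -2; 0 -7 4]) = -61
det = (+1)·(6)·(187) + (-1)·(-4)·(-66) + (+1)·(7)·(-61) = 431

431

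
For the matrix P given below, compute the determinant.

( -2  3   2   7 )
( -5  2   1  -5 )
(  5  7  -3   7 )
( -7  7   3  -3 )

Expand along row 1:
  + (-2) · M_11   where M_11 = det([2 1 -5; 7 -3 7; 7 3 -3]) = -164
  − (3) · M_12   where M_12 = det([-5 1 -5; 5 -3 7; -7 3 -3]) = 56
  + (2) · M_13   where M_13 = det([-5 2 -5; 5 7 7; -7 7 -3]) = -138
  − (7) · M_14   where M_14 = det([-5 2 1; 5 7 -3; -7 7 3]) = -114
det = (+1)·(-2)·(-164) + (-1)·(3)·(56) + (+1)·(2)·(-138) + (-1)·(7)·(-114) = 682

The determinant is 682.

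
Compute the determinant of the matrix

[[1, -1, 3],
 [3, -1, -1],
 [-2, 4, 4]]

40

Expand along row 1:
  + 1 · |-1 -1; 4 4| = 1·(-4 − (-4)) = 0
  − (-1) · |3 -1; -2 4| = −(-1)·(12 − 2) = 10
  + 3 · |3 -1; -2 4| = 3·(12 − 2) = 30
Sum: (0) + (10) + (30) = 40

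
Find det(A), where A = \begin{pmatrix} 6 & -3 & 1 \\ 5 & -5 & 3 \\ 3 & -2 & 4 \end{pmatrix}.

The determinant is -46.

Expand along row 1:
  + 6 · |-5 3; -2 4| = 6·(-20 − (-6)) = -84
  − (-3) · |5 3; 3 4| = −(-3)·(20 − 9) = 33
  + 1 · |5 -5; 3 -2| = 1·(-10 − (-15)) = 5
Sum: (-84) + (33) + (5) = -46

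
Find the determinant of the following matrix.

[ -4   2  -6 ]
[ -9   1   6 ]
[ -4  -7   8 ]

Expand along row 1:
  + (-4) · |1 6; -7 8| = (-4)·(8 − (-42)) = -200
  − 2 · |-9 6; -4 8| = −2·(-72 − (-24)) = 96
  + (-6) · |-9 1; -4 -7| = (-6)·(63 − (-4)) = -402
Sum: (-200) + (96) + (-402) = -506

-506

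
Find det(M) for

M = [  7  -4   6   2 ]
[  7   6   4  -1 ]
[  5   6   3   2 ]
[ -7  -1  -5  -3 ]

Expand along row 1:
  + (7) · M_11   where M_11 = det([6 4 -1; 6 3 2; -1 -5 -3]) = 97
  − (-4) · M_12   where M_12 = det([7 4 -1; 5 3 2; -7 -5 -3]) = 15
  + (6) · M_13   where M_13 = det([7 6 -1; 5 6 2; -7 -1 -3]) = -143
  − (2) · M_14   where M_14 = det([7 6 4; 5 6 3; -7 -1 -5]) = -17
det = (+1)·(7)·(97) + (-1)·(-4)·(15) + (+1)·(6)·(-143) + (-1)·(2)·(-17) = -85

-85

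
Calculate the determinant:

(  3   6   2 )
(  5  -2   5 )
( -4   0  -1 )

The determinant is -100.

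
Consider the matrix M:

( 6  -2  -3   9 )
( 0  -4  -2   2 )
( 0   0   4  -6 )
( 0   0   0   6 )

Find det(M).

M is upper triangular, so det(M) is the product of the diagonal entries:
det = (6) · (-4) · (4) · (6) = -576

-576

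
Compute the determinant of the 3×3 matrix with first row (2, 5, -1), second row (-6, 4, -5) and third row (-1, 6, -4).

-35

Expand along column 1:
  + 2 · |4 -5; 6 -4| = 2·(-16 − (-30)) = 28
  − (-6) · |5 -1; 6 -4| = −(-6)·(-20 − (-6)) = -84
  + (-1) · |5 -1; 4 -5| = (-1)·(-25 − (-4)) = 21
Sum: (28) + (-84) + (21) = -35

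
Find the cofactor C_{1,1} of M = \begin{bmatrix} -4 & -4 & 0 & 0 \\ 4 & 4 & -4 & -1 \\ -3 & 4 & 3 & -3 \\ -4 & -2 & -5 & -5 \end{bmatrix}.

-210

Delete row 1 and column 1; the remaining 3×3 submatrix is [4 -4 -1; 4 3 -3; -2 -5 -5].
Its determinant is -210.
The cofactor carries sign (−1)^(1+1) = +1, so C_{1,1} = +(-210) = -210.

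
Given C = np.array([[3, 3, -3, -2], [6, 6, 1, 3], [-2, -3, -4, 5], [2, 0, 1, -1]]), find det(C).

-462

Expand along row 4 (it has 1 zero):
  − (2) · M_41   where M_41 = det([3 -3 -2; 6 1 3; -3 -4 5]) = 210
  − (1) · M_43   where M_43 = det([3 3 -2; 6 6 3; -2 -3 5]) = 21
  + (-1) · M_44   where M_44 = det([3 3 -3; 6 6 1; -2 -3 -4]) = 21
det = (-1)·(2)·(210) + (-1)·(1)·(21) + (+1)·(-1)·(21) = -462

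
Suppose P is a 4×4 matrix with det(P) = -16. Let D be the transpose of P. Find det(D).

The determinant is -16.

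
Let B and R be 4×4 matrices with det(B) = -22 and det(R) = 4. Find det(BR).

det(BR) = det(B)·det(R) = (-22)·(4) = -88

|BR| = -88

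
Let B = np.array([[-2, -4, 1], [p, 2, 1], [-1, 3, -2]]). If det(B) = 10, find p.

p = 2

Expanding along the column containing p, det(B) is linear in p: det(B) = (-5)·p + (20).
Set (-5)·p + (20) = 10  ⇒  (-5)·p = -10  ⇒  p = 2.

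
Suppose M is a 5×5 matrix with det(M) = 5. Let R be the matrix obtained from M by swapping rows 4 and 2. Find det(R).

|R| = -5

Swapping two rows multiplies the determinant by −1.
det(R) = (-1)·(5) = -5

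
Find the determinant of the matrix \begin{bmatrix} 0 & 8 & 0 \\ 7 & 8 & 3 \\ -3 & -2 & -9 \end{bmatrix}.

Expand along row 1:
  − 8 · |7 3; -3 -9| = −8·(-63 − (-9)) = 432

The determinant is 432.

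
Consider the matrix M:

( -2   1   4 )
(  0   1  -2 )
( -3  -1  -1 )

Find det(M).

Expand along row 2:
  + 1 · |-2 4; -3 -1| = 1·(2 − (-12)) = 14
  − (-2) · |-2 1; -3 -1| = −(-2)·(2 − (-3)) = 10
Sum: (14) + (10) = 24

|M| = 24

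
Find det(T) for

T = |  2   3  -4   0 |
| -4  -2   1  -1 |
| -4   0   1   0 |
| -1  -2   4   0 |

det(T) = -17

Expand along column 4 (it has 3 zeros):
  + (-1) · M_24   where M_24 = det([2 3 -4; -4 0 1; -1 -2 4]) = 17
det = (+1)·(-1)·(17) = -17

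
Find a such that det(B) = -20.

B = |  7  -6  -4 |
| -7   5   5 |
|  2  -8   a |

8

Expanding along the column containing a, det(B) is linear in a: det(B) = (-7)·a + (36).
Set (-7)·a + (36) = -20  ⇒  (-7)·a = -56  ⇒  a = 8.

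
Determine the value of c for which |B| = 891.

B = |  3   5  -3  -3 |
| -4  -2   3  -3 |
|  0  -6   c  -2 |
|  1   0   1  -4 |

Expanding along the row containing c, det(B) is linear in c: det(B) = (-77)·c + (352).
Set (-77)·c + (352) = 891  ⇒  (-77)·c = 539  ⇒  c = -7.

-7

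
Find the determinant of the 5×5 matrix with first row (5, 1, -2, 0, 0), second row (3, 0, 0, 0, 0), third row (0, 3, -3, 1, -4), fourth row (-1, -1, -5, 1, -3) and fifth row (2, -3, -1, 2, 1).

Expand along row 2 (it has 4 zeros):
  − (3) · M_21   where M_21 = det([1 -2 0 0; 3 -3 1 -4; -1 -5 1 -3; -3 -1 2 1]) = 77
det = (-1)·(3)·(77) = -231

-231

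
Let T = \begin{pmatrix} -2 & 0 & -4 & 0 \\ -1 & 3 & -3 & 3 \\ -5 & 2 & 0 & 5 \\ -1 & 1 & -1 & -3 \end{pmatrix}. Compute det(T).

Expand along row 1 (it has 2 zeros):
  + (-2) · M_11   where M_11 = det([3 -3 3; 2 0 5; 1 -1 -3]) = -24
  + (-4) · M_13   where M_13 = det([-1 3 3; -5 2 5; -1 1 -3]) = -58
det = (+1)·(-2)·(-24) + (+1)·(-4)·(-58) = 280

280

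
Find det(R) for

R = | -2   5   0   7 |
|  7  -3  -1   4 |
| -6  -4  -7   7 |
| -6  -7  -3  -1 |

Expand along row 1 (it has 1 zero):
  + (-2) · M_11   where M_11 = det([-3 -1 4; -4 -7 7; -7 -3 -1]) = -179
  − (5) · M_12   where M_12 = det([7 -1 4; -6 -7 7; -6 -3 -1]) = 148
  − (7) · M_14   where M_14 = det([7 -3 -1; -6 -4 -7; -6 -7 -3]) = -349
det = (+1)·(-2)·(-179) + (-1)·(5)·(148) + (-1)·(7)·(-349) = 2061

det(R) = 2061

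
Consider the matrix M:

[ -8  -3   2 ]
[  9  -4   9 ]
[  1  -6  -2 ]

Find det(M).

-677

Expand along column 1:
  + (-8) · |-4 9; -6 -2| = (-8)·(8 − (-54)) = -496
  − 9 · |-3 2; -6 -2| = −9·(6 − (-12)) = -162
  + 1 · |-3 2; -4 9| = 1·(-27 − (-8)) = -19
Sum: (-496) + (-162) + (-19) = -677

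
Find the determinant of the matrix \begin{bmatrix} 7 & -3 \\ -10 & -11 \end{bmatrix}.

det = 7·(-11) − (-3)·(-10) = -77 − 30 = -107

-107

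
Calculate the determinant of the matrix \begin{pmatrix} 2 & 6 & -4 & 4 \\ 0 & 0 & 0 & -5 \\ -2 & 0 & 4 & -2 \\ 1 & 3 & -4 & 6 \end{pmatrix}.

Expand along row 2 (it has 3 zeros):
  + (-5) · M_24   where M_24 = det([2 6 -4; -2 0 4; 1 3 -4]) = -24
det = (+1)·(-5)·(-24) = 120

120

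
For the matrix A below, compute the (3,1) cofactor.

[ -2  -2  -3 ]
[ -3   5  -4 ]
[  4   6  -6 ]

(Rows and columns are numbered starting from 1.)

The cofactor is 23.

Delete row 3 and column 1; the remaining 2×2 submatrix is [-2 -3; 5 -4].
Its determinant is (-2)·(-4) − (-3)·5 = 23.
The cofactor carries sign (−1)^(3+1) = +1, so C_{3,1} = +(23) = 23.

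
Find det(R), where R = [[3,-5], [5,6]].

det(R) = 3·6 − (-5)·5 = 18 − (-25) = 43

det(R) = 43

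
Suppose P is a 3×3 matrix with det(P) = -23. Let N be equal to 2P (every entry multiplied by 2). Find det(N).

-184

For a 3×3 matrix, det(2P) = 2^3·det(P) = 8·det(P).
det(N) = (8)·(-23) = -184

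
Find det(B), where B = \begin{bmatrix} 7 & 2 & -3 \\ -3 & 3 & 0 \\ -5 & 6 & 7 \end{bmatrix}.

Expand along row 2:
  − (-3) · |2 -3; 6 7| = −(-3)·(14 − (-18)) = 96
  + 3 · |7 -3; -5 7| = 3·(49 − 15) = 102
Sum: (96) + (102) = 198

det(B) = 198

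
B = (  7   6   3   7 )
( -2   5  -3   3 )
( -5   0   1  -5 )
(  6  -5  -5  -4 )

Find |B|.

The determinant is -2140.

Expand along row 3 (it has 1 zero):
  + (-5) · M_31   where M_31 = det([6 3 7; 5 -3 3; -5 -5 -4]) = -103
  + (1) · M_33   where M_33 = det([7 6 7; -2 5 3; 6 -5 -4]) = -115
  − (-5) · M_34   where M_34 = det([7 6 3; -2 5 -3; 6 -5 -5]) = -508
det = (+1)·(-5)·(-103) + (+1)·(1)·(-115) + (-1)·(-5)·(-508) = -2140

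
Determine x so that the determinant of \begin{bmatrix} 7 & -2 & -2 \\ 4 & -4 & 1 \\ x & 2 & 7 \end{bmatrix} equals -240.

Expanding along the row containing x, det(M) is linear in x: det(M) = (-10)·x + (-170).
Set (-10)·x + (-170) = -240  ⇒  (-10)·x = -70  ⇒  x = 7.

x = 7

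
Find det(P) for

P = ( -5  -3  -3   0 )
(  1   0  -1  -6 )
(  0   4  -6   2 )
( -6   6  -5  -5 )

Expand along row 1 (it has 1 zero):
  + (-5) · M_11   where M_11 = det([0 -1 -6; 4 -6 2; 6 -5 -5]) = -128
  − (-3) · M_12   where M_12 = det([1 -1 -6; 0 -6 2; -6 -5 -5]) = 268
  + (-3) · M_13   where M_13 = det([1 0 -6; 0 4 2; -6 6 -5]) = -176
det = (+1)·(-5)·(-128) + (-1)·(-3)·(268) + (+1)·(-3)·(-176) = 1972

The determinant is 1972.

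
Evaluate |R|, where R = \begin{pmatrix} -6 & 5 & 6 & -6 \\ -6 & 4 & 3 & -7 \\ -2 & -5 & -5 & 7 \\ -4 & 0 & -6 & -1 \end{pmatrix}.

The determinant is 494.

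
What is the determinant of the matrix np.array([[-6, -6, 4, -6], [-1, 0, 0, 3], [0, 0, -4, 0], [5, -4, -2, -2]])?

696

Expand along row 3 (it has 3 zeros):
  + (-4) · M_33   where M_33 = det([-6 -6 -6; -1 0 3; 5 -4 -2]) = -174
det = (+1)·(-4)·(-174) = 696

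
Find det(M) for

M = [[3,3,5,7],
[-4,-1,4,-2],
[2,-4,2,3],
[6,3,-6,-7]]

Expand along row 1:
  + (3) · M_11   where M_11 = det([-1 4 -2; -4 2 3; 3 -6 -7]) = -116
  − (3) · M_12   where M_12 = det([-4 4 -2; 2 2 3; 6 -6 -7]) = 160
  + (5) · M_13   where M_13 = det([-4 -1 -2; 2 -4 3; 6 3 -7]) = -168
  − (7) · M_14   where M_14 = det([-4 -1 4; 2 -4 2; 6 3 -6]) = 24
det = (+1)·(3)·(-116) + (-1)·(3)·(160) + (+1)·(5)·(-168) + (-1)·(7)·(24) = -1836

-1836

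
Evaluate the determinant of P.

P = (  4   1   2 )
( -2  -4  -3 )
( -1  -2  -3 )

Expand along column 1:
  + 4 · |-4 -3; -2 -3| = 4·(12 − 6) = 24
  − (-2) · |1 2; -2 -3| = −(-2)·(-3 − (-4)) = 2
  + (-1) · |1 2; -4 -3| = (-1)·(-3 − (-8)) = -5
Sum: (24) + (2) + (-5) = 21

The determinant is 21.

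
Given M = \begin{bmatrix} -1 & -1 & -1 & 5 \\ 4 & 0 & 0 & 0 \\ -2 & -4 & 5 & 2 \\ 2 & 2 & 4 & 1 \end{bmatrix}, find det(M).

540

Expand along row 2 (it has 3 zeros):
  − (4) · M_21   where M_21 = det([-1 -1 5; -4 5 2; 2 4 1]) = -135
det = (-1)·(4)·(-135) = 540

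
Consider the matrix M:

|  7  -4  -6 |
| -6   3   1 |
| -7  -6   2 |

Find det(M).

-278

Expand along row 1:
  + 7 · |3 1; -6 2| = 7·(6 − (-6)) = 84
  − (-4) · |-6 1; -7 2| = −(-4)·(-12 − (-7)) = -20
  + (-6) · |-6 3; -7 -6| = (-6)·(36 − (-21)) = -342
Sum: (84) + (-20) + (-342) = -278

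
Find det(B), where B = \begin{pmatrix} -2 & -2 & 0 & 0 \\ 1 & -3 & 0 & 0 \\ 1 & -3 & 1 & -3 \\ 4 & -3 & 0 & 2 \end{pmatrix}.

The determinant is 16.

B is block lower-triangular with a 2×2 block and a 2×2 block on the diagonal, so its determinant equals the product of the determinants of the diagonal blocks.
det of the 2×2 block = 8
det of the 2×2 block = 2
det = (8)·(2) = 16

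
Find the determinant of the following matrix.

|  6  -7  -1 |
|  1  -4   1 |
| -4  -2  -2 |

The determinant is 92.

Expand along column 1:
  + 6 · |-4 1; -2 -2| = 6·(8 − (-2)) = 60
  − 1 · |-7 -1; -2 -2| = −1·(14 − 2) = -12
  + (-4) · |-7 -1; -4 1| = (-4)·(-7 − 4) = 44
Sum: (60) + (-12) + (44) = 92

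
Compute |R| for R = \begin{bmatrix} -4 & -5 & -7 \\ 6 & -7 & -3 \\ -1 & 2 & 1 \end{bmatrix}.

det(R) = -16

Expand along column 1:
  + (-4) · |-7 -3; 2 1| = (-4)·(-7 − (-6)) = 4
  − 6 · |-5 -7; 2 1| = −6·(-5 − (-14)) = -54
  + (-1) · |-5 -7; -7 -3| = (-1)·(15 − 49) = 34
Sum: (4) + (-54) + (34) = -16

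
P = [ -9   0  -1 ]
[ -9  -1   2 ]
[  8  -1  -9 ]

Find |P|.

Expand along column 2:
  + (-1) · |-9 -1; 8 -9| = (-1)·(81 − (-8)) = -89
  − (-1) · |-9 -1; -9 2| = −(-1)·(-18 − 9) = -27
Sum: (-89) + (-27) = -116

-116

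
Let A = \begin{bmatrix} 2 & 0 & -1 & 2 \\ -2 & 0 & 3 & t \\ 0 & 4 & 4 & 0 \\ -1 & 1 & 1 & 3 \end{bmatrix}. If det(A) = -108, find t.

9

Expanding along the row containing t, det(A) is linear in t: det(A) = (-4)·t + (-72).
Set (-4)·t + (-72) = -108  ⇒  (-4)·t = -36  ⇒  t = 9.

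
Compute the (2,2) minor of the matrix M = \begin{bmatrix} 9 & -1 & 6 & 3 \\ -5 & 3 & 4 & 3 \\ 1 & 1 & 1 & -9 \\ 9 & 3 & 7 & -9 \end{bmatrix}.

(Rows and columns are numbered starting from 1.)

Delete row 2 and column 2; the remaining 3×3 submatrix is [9 6 3; 1 1 -9; 9 7 -9].
Its determinant is 48.

The minor is 48.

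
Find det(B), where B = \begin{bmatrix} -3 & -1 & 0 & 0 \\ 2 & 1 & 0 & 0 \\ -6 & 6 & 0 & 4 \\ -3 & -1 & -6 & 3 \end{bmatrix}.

B is block lower-triangular with a 2×2 block and a 2×2 block on the diagonal, so its determinant equals the product of the determinants of the diagonal blocks.
det of the 2×2 block = -1
det of the 2×2 block = 24
det = (-1)·(24) = -24

|B| = -24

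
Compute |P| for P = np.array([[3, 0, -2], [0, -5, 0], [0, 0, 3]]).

-45

P is upper triangular, so det(P) is the product of the diagonal entries:
det = (3) · (-5) · (3) = -45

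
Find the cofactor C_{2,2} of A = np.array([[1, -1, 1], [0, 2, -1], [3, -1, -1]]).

Delete row 2 and column 2; the remaining 2×2 submatrix is [1 1; 3 -1].
Its determinant is 1·(-1) − 1·3 = -4.
The cofactor carries sign (−1)^(2+2) = +1, so C_{2,2} = +(-4) = -4.

-4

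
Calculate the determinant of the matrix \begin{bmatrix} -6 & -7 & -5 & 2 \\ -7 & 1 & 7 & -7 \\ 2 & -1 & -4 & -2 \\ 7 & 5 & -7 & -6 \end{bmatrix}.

Expand along row 1:
  + (-6) · M_11   where M_11 = det([1 7 -7; -1 -4 -2; 5 -7 -6]) = -291
  − (-7) · M_12   where M_12 = det([-7 7 -7; 2 -4 -2; 7 -7 -6]) = -182
  + (-5) · M_13   where M_13 = det([-7 1 -7; 2 -1 -2; 7 5 -6]) = -233
  − (2) · M_14   where M_14 = det([-7 1 7; 2 -1 -4; 7 5 -7]) = -84
det = (+1)·(-6)·(-291) + (-1)·(-7)·(-182) + (+1)·(-5)·(-233) + (-1)·(2)·(-84) = 1805

1805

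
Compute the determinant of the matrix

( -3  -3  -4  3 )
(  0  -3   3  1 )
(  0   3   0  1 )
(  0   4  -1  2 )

Expand along column 1 (it has 3 zeros):
  + (-3) · M_11   where M_11 = det([-3 3 1; 3 0 1; 4 -1 2]) = -12
det = (+1)·(-3)·(-12) = 36

36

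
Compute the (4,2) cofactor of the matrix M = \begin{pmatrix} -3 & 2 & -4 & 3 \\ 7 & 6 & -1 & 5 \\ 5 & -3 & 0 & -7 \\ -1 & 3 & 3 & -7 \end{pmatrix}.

-302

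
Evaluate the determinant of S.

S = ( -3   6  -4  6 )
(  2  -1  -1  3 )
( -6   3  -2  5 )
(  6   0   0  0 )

|S| = 120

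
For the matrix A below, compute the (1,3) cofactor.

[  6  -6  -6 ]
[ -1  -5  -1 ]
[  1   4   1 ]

Delete row 1 and column 3; the remaining 2×2 submatrix is [-1 -5; 1 4].
Its determinant is (-1)·4 − (-5)·1 = 1.
The cofactor carries sign (−1)^(1+3) = +1, so C_{1,3} = +(1) = 1.

1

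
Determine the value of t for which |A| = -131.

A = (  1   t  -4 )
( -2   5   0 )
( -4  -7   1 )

Expanding along the row containing t, det(A) is linear in t: det(A) = (2)·t + (-131).
Set (2)·t + (-131) = -131  ⇒  (2)·t = 0  ⇒  t = 0.

t = 0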